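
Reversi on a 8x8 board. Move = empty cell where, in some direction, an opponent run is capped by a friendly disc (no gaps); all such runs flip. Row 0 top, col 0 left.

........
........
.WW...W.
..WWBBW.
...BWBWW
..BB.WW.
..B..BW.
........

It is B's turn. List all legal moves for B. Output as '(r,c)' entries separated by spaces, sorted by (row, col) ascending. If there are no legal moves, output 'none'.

Answer: (1,0) (1,7) (2,3) (2,7) (3,1) (3,7) (5,4) (5,7) (6,7)

Derivation:
(1,0): flips 2 -> legal
(1,1): no bracket -> illegal
(1,2): no bracket -> illegal
(1,3): no bracket -> illegal
(1,5): no bracket -> illegal
(1,6): no bracket -> illegal
(1,7): flips 1 -> legal
(2,0): no bracket -> illegal
(2,3): flips 1 -> legal
(2,4): no bracket -> illegal
(2,5): no bracket -> illegal
(2,7): flips 1 -> legal
(3,0): no bracket -> illegal
(3,1): flips 2 -> legal
(3,7): flips 1 -> legal
(4,1): no bracket -> illegal
(4,2): no bracket -> illegal
(5,4): flips 1 -> legal
(5,7): flips 1 -> legal
(6,4): no bracket -> illegal
(6,7): flips 2 -> legal
(7,5): no bracket -> illegal
(7,6): no bracket -> illegal
(7,7): no bracket -> illegal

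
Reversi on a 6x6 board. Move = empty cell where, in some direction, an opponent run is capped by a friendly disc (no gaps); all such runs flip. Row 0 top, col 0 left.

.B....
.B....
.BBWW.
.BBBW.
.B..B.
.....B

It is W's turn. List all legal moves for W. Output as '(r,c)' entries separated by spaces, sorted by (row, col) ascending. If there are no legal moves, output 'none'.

Answer: (2,0) (3,0) (4,2) (4,3) (5,0) (5,4)

Derivation:
(0,0): no bracket -> illegal
(0,2): no bracket -> illegal
(1,0): no bracket -> illegal
(1,2): no bracket -> illegal
(1,3): no bracket -> illegal
(2,0): flips 2 -> legal
(3,0): flips 3 -> legal
(3,5): no bracket -> illegal
(4,0): no bracket -> illegal
(4,2): flips 1 -> legal
(4,3): flips 1 -> legal
(4,5): no bracket -> illegal
(5,0): flips 2 -> legal
(5,1): no bracket -> illegal
(5,2): no bracket -> illegal
(5,3): no bracket -> illegal
(5,4): flips 1 -> legal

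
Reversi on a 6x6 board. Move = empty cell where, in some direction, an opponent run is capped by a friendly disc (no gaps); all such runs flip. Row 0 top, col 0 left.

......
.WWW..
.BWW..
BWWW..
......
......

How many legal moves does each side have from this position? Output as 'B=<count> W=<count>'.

Answer: B=6 W=2

Derivation:
-- B to move --
(0,0): no bracket -> illegal
(0,1): flips 1 -> legal
(0,2): no bracket -> illegal
(0,3): flips 1 -> legal
(0,4): no bracket -> illegal
(1,0): no bracket -> illegal
(1,4): no bracket -> illegal
(2,0): no bracket -> illegal
(2,4): flips 2 -> legal
(3,4): flips 3 -> legal
(4,0): no bracket -> illegal
(4,1): flips 1 -> legal
(4,2): no bracket -> illegal
(4,3): flips 1 -> legal
(4,4): no bracket -> illegal
B mobility = 6
-- W to move --
(1,0): flips 1 -> legal
(2,0): flips 1 -> legal
(4,0): no bracket -> illegal
(4,1): no bracket -> illegal
W mobility = 2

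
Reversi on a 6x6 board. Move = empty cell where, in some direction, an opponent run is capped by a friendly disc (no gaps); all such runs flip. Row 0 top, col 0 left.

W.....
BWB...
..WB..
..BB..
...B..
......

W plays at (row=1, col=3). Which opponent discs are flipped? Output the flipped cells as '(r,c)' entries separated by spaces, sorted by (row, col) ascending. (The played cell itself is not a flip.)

Dir NW: first cell '.' (not opp) -> no flip
Dir N: first cell '.' (not opp) -> no flip
Dir NE: first cell '.' (not opp) -> no flip
Dir W: opp run (1,2) capped by W -> flip
Dir E: first cell '.' (not opp) -> no flip
Dir SW: first cell 'W' (not opp) -> no flip
Dir S: opp run (2,3) (3,3) (4,3), next='.' -> no flip
Dir SE: first cell '.' (not opp) -> no flip

Answer: (1,2)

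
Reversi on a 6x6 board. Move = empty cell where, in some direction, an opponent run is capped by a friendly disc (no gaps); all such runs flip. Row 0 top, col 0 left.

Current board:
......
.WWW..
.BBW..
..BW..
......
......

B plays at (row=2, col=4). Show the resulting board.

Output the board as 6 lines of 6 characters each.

Answer: ......
.WWW..
.BBBB.
..BW..
......
......

Derivation:
Place B at (2,4); scan 8 dirs for brackets.
Dir NW: opp run (1,3), next='.' -> no flip
Dir N: first cell '.' (not opp) -> no flip
Dir NE: first cell '.' (not opp) -> no flip
Dir W: opp run (2,3) capped by B -> flip
Dir E: first cell '.' (not opp) -> no flip
Dir SW: opp run (3,3), next='.' -> no flip
Dir S: first cell '.' (not opp) -> no flip
Dir SE: first cell '.' (not opp) -> no flip
All flips: (2,3)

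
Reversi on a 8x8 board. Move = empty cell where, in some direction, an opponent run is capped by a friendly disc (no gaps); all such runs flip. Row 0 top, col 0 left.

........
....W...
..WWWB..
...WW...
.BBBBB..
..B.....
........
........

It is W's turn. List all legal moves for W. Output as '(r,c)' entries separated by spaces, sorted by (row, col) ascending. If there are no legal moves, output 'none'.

Answer: (1,6) (2,6) (3,6) (5,1) (5,3) (5,4) (5,5) (5,6) (6,1)

Derivation:
(1,5): no bracket -> illegal
(1,6): flips 1 -> legal
(2,6): flips 1 -> legal
(3,0): no bracket -> illegal
(3,1): no bracket -> illegal
(3,2): no bracket -> illegal
(3,5): no bracket -> illegal
(3,6): flips 1 -> legal
(4,0): no bracket -> illegal
(4,6): no bracket -> illegal
(5,0): no bracket -> illegal
(5,1): flips 1 -> legal
(5,3): flips 1 -> legal
(5,4): flips 1 -> legal
(5,5): flips 1 -> legal
(5,6): flips 1 -> legal
(6,1): flips 2 -> legal
(6,2): no bracket -> illegal
(6,3): no bracket -> illegal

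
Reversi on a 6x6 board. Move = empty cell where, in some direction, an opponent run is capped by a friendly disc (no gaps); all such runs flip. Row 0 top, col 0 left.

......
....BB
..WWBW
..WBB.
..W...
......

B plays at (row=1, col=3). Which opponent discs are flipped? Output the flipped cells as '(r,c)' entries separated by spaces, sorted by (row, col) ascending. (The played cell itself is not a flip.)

Dir NW: first cell '.' (not opp) -> no flip
Dir N: first cell '.' (not opp) -> no flip
Dir NE: first cell '.' (not opp) -> no flip
Dir W: first cell '.' (not opp) -> no flip
Dir E: first cell 'B' (not opp) -> no flip
Dir SW: opp run (2,2), next='.' -> no flip
Dir S: opp run (2,3) capped by B -> flip
Dir SE: first cell 'B' (not opp) -> no flip

Answer: (2,3)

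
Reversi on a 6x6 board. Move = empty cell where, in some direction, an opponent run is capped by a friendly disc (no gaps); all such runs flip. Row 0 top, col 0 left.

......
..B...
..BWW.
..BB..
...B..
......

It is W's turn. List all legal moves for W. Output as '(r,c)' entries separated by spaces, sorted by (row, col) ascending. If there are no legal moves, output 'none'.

(0,1): flips 1 -> legal
(0,2): no bracket -> illegal
(0,3): no bracket -> illegal
(1,1): no bracket -> illegal
(1,3): no bracket -> illegal
(2,1): flips 1 -> legal
(3,1): no bracket -> illegal
(3,4): no bracket -> illegal
(4,1): flips 1 -> legal
(4,2): flips 1 -> legal
(4,4): no bracket -> illegal
(5,2): no bracket -> illegal
(5,3): flips 2 -> legal
(5,4): no bracket -> illegal

Answer: (0,1) (2,1) (4,1) (4,2) (5,3)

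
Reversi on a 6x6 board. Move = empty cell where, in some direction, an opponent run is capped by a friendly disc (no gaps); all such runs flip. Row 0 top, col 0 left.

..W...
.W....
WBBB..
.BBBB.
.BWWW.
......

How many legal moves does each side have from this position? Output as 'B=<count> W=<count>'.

Answer: B=8 W=7

Derivation:
-- B to move --
(0,0): flips 1 -> legal
(0,1): flips 1 -> legal
(0,3): no bracket -> illegal
(1,0): no bracket -> illegal
(1,2): no bracket -> illegal
(1,3): no bracket -> illegal
(3,0): no bracket -> illegal
(3,5): no bracket -> illegal
(4,5): flips 3 -> legal
(5,1): flips 1 -> legal
(5,2): flips 2 -> legal
(5,3): flips 2 -> legal
(5,4): flips 2 -> legal
(5,5): flips 1 -> legal
B mobility = 8
-- W to move --
(1,0): flips 2 -> legal
(1,2): flips 2 -> legal
(1,3): flips 2 -> legal
(1,4): no bracket -> illegal
(2,4): flips 5 -> legal
(2,5): flips 1 -> legal
(3,0): no bracket -> illegal
(3,5): no bracket -> illegal
(4,0): flips 1 -> legal
(4,5): no bracket -> illegal
(5,0): no bracket -> illegal
(5,1): flips 3 -> legal
(5,2): no bracket -> illegal
W mobility = 7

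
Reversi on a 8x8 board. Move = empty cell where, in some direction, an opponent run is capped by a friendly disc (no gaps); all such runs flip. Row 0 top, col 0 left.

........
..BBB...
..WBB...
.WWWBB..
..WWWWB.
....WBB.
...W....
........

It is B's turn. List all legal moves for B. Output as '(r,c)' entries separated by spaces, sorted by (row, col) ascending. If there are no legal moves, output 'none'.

Answer: (1,1) (2,1) (3,0) (4,0) (4,1) (5,1) (5,2) (5,3) (6,4)

Derivation:
(1,1): flips 3 -> legal
(2,0): no bracket -> illegal
(2,1): flips 1 -> legal
(3,0): flips 3 -> legal
(3,6): no bracket -> illegal
(4,0): flips 2 -> legal
(4,1): flips 5 -> legal
(5,1): flips 2 -> legal
(5,2): flips 4 -> legal
(5,3): flips 4 -> legal
(6,2): no bracket -> illegal
(6,4): flips 2 -> legal
(6,5): no bracket -> illegal
(7,2): no bracket -> illegal
(7,3): no bracket -> illegal
(7,4): no bracket -> illegal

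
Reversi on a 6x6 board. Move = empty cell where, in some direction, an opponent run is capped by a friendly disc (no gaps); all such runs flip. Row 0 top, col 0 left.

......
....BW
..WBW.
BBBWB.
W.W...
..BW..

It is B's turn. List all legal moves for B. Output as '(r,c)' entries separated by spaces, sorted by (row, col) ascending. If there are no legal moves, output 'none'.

(0,4): no bracket -> illegal
(0,5): no bracket -> illegal
(1,1): no bracket -> illegal
(1,2): flips 1 -> legal
(1,3): flips 1 -> legal
(2,1): flips 1 -> legal
(2,5): flips 1 -> legal
(3,5): no bracket -> illegal
(4,1): no bracket -> illegal
(4,3): flips 1 -> legal
(4,4): no bracket -> illegal
(5,0): flips 1 -> legal
(5,1): no bracket -> illegal
(5,4): flips 1 -> legal

Answer: (1,2) (1,3) (2,1) (2,5) (4,3) (5,0) (5,4)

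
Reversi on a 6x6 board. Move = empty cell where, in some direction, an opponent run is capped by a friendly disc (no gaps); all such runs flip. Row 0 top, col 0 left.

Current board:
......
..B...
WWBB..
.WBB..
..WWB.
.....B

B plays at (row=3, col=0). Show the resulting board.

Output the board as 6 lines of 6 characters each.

Answer: ......
..B...
WBBB..
BBBB..
..WWB.
.....B

Derivation:
Place B at (3,0); scan 8 dirs for brackets.
Dir NW: edge -> no flip
Dir N: opp run (2,0), next='.' -> no flip
Dir NE: opp run (2,1) capped by B -> flip
Dir W: edge -> no flip
Dir E: opp run (3,1) capped by B -> flip
Dir SW: edge -> no flip
Dir S: first cell '.' (not opp) -> no flip
Dir SE: first cell '.' (not opp) -> no flip
All flips: (2,1) (3,1)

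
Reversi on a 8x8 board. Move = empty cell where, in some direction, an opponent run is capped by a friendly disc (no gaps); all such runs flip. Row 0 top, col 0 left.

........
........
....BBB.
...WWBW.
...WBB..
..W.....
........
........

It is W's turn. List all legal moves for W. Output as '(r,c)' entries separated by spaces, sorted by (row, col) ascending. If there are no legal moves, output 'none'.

(1,3): no bracket -> illegal
(1,4): flips 2 -> legal
(1,5): flips 1 -> legal
(1,6): flips 2 -> legal
(1,7): no bracket -> illegal
(2,3): no bracket -> illegal
(2,7): no bracket -> illegal
(3,7): no bracket -> illegal
(4,6): flips 2 -> legal
(5,3): no bracket -> illegal
(5,4): flips 2 -> legal
(5,5): flips 1 -> legal
(5,6): flips 1 -> legal

Answer: (1,4) (1,5) (1,6) (4,6) (5,4) (5,5) (5,6)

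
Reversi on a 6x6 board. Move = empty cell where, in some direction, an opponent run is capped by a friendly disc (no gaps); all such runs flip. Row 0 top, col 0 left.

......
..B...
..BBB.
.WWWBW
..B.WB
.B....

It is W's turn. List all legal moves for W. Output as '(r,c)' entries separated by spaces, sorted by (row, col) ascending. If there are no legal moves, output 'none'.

Answer: (0,2) (1,1) (1,3) (1,4) (1,5) (5,2) (5,3) (5,5)

Derivation:
(0,1): no bracket -> illegal
(0,2): flips 2 -> legal
(0,3): no bracket -> illegal
(1,1): flips 1 -> legal
(1,3): flips 3 -> legal
(1,4): flips 3 -> legal
(1,5): flips 1 -> legal
(2,1): no bracket -> illegal
(2,5): no bracket -> illegal
(4,0): no bracket -> illegal
(4,1): no bracket -> illegal
(4,3): no bracket -> illegal
(5,0): no bracket -> illegal
(5,2): flips 1 -> legal
(5,3): flips 1 -> legal
(5,4): no bracket -> illegal
(5,5): flips 1 -> legal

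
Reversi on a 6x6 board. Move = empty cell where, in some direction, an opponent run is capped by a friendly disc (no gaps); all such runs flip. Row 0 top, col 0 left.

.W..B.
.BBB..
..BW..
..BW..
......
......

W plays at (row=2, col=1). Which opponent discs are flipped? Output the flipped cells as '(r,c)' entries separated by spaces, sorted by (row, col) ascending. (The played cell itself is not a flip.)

Answer: (1,1) (2,2)

Derivation:
Dir NW: first cell '.' (not opp) -> no flip
Dir N: opp run (1,1) capped by W -> flip
Dir NE: opp run (1,2), next='.' -> no flip
Dir W: first cell '.' (not opp) -> no flip
Dir E: opp run (2,2) capped by W -> flip
Dir SW: first cell '.' (not opp) -> no flip
Dir S: first cell '.' (not opp) -> no flip
Dir SE: opp run (3,2), next='.' -> no flip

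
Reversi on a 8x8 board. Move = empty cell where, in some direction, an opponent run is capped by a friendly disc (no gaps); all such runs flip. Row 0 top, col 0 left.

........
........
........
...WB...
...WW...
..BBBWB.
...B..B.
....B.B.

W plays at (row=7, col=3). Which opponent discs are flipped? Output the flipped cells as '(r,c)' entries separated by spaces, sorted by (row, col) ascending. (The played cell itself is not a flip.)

Answer: (5,3) (6,3)

Derivation:
Dir NW: first cell '.' (not opp) -> no flip
Dir N: opp run (6,3) (5,3) capped by W -> flip
Dir NE: first cell '.' (not opp) -> no flip
Dir W: first cell '.' (not opp) -> no flip
Dir E: opp run (7,4), next='.' -> no flip
Dir SW: edge -> no flip
Dir S: edge -> no flip
Dir SE: edge -> no flip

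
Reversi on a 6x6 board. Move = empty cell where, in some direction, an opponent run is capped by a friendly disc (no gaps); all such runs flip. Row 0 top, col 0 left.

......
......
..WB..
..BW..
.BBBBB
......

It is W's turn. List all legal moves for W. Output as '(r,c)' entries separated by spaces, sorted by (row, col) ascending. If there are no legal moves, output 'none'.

Answer: (1,3) (2,4) (3,1) (5,1) (5,2) (5,3) (5,5)

Derivation:
(1,2): no bracket -> illegal
(1,3): flips 1 -> legal
(1,4): no bracket -> illegal
(2,1): no bracket -> illegal
(2,4): flips 1 -> legal
(3,0): no bracket -> illegal
(3,1): flips 1 -> legal
(3,4): no bracket -> illegal
(3,5): no bracket -> illegal
(4,0): no bracket -> illegal
(5,0): no bracket -> illegal
(5,1): flips 1 -> legal
(5,2): flips 2 -> legal
(5,3): flips 1 -> legal
(5,4): no bracket -> illegal
(5,5): flips 1 -> legal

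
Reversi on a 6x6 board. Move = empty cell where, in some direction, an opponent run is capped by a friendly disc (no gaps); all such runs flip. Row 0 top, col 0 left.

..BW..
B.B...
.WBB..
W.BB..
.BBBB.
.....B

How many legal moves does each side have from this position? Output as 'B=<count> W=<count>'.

-- B to move --
(0,4): flips 1 -> legal
(1,1): no bracket -> illegal
(1,3): no bracket -> illegal
(1,4): no bracket -> illegal
(2,0): flips 1 -> legal
(3,1): no bracket -> illegal
(4,0): no bracket -> illegal
B mobility = 2
-- W to move --
(0,0): no bracket -> illegal
(0,1): flips 1 -> legal
(1,1): no bracket -> illegal
(1,3): no bracket -> illegal
(1,4): no bracket -> illegal
(2,0): no bracket -> illegal
(2,4): flips 2 -> legal
(3,1): no bracket -> illegal
(3,4): no bracket -> illegal
(3,5): no bracket -> illegal
(4,0): no bracket -> illegal
(4,5): no bracket -> illegal
(5,0): no bracket -> illegal
(5,1): no bracket -> illegal
(5,2): flips 1 -> legal
(5,3): no bracket -> illegal
(5,4): flips 2 -> legal
W mobility = 4

Answer: B=2 W=4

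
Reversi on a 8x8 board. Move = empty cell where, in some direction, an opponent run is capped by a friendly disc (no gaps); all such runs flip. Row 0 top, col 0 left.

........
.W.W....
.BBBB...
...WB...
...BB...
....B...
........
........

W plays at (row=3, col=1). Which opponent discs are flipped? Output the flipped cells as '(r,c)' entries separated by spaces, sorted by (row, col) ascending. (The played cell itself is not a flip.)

Dir NW: first cell '.' (not opp) -> no flip
Dir N: opp run (2,1) capped by W -> flip
Dir NE: opp run (2,2) capped by W -> flip
Dir W: first cell '.' (not opp) -> no flip
Dir E: first cell '.' (not opp) -> no flip
Dir SW: first cell '.' (not opp) -> no flip
Dir S: first cell '.' (not opp) -> no flip
Dir SE: first cell '.' (not opp) -> no flip

Answer: (2,1) (2,2)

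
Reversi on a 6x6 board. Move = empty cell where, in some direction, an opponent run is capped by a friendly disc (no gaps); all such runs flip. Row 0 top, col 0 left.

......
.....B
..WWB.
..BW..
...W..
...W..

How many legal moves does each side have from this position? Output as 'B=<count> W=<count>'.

Answer: B=6 W=5

Derivation:
-- B to move --
(1,1): no bracket -> illegal
(1,2): flips 1 -> legal
(1,3): no bracket -> illegal
(1,4): flips 1 -> legal
(2,1): flips 2 -> legal
(3,1): no bracket -> illegal
(3,4): flips 1 -> legal
(4,2): flips 1 -> legal
(4,4): no bracket -> illegal
(5,2): no bracket -> illegal
(5,4): flips 1 -> legal
B mobility = 6
-- W to move --
(0,4): no bracket -> illegal
(0,5): no bracket -> illegal
(1,3): no bracket -> illegal
(1,4): no bracket -> illegal
(2,1): flips 1 -> legal
(2,5): flips 1 -> legal
(3,1): flips 1 -> legal
(3,4): no bracket -> illegal
(3,5): no bracket -> illegal
(4,1): flips 1 -> legal
(4,2): flips 1 -> legal
W mobility = 5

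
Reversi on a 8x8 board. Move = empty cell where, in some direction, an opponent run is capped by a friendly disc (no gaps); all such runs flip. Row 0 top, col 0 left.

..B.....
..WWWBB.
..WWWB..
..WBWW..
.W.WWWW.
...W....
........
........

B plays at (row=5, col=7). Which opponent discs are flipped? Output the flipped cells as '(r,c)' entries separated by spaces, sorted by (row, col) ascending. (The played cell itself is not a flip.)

Dir NW: opp run (4,6) (3,5) (2,4) (1,3) capped by B -> flip
Dir N: first cell '.' (not opp) -> no flip
Dir NE: edge -> no flip
Dir W: first cell '.' (not opp) -> no flip
Dir E: edge -> no flip
Dir SW: first cell '.' (not opp) -> no flip
Dir S: first cell '.' (not opp) -> no flip
Dir SE: edge -> no flip

Answer: (1,3) (2,4) (3,5) (4,6)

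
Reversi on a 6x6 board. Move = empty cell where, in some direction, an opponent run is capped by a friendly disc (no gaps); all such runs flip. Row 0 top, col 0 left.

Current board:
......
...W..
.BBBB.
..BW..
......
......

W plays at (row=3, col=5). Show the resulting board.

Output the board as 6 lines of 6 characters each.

Place W at (3,5); scan 8 dirs for brackets.
Dir NW: opp run (2,4) capped by W -> flip
Dir N: first cell '.' (not opp) -> no flip
Dir NE: edge -> no flip
Dir W: first cell '.' (not opp) -> no flip
Dir E: edge -> no flip
Dir SW: first cell '.' (not opp) -> no flip
Dir S: first cell '.' (not opp) -> no flip
Dir SE: edge -> no flip
All flips: (2,4)

Answer: ......
...W..
.BBBW.
..BW.W
......
......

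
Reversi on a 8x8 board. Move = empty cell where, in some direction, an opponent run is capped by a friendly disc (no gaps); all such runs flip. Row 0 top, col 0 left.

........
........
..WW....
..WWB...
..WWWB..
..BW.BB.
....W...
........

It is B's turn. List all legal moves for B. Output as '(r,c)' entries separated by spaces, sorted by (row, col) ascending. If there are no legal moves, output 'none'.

(1,1): flips 3 -> legal
(1,2): flips 4 -> legal
(1,3): no bracket -> illegal
(1,4): no bracket -> illegal
(2,1): no bracket -> illegal
(2,4): no bracket -> illegal
(3,1): flips 2 -> legal
(3,5): no bracket -> illegal
(4,1): flips 3 -> legal
(5,1): no bracket -> illegal
(5,4): flips 2 -> legal
(6,2): no bracket -> illegal
(6,3): no bracket -> illegal
(6,5): no bracket -> illegal
(7,3): flips 1 -> legal
(7,4): no bracket -> illegal
(7,5): no bracket -> illegal

Answer: (1,1) (1,2) (3,1) (4,1) (5,4) (7,3)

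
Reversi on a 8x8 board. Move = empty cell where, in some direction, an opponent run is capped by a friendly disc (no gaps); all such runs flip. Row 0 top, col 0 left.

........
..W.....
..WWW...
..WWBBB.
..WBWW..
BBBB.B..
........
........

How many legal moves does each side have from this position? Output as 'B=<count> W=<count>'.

Answer: B=12 W=12

Derivation:
-- B to move --
(0,1): flips 2 -> legal
(0,2): flips 4 -> legal
(0,3): no bracket -> illegal
(1,1): flips 3 -> legal
(1,3): flips 3 -> legal
(1,4): flips 1 -> legal
(1,5): flips 3 -> legal
(2,1): flips 1 -> legal
(2,5): no bracket -> illegal
(3,1): flips 3 -> legal
(4,1): flips 1 -> legal
(4,6): flips 2 -> legal
(5,4): flips 2 -> legal
(5,6): flips 1 -> legal
B mobility = 12
-- W to move --
(2,5): flips 1 -> legal
(2,6): flips 1 -> legal
(2,7): flips 1 -> legal
(3,7): flips 3 -> legal
(4,0): no bracket -> illegal
(4,1): no bracket -> illegal
(4,6): flips 1 -> legal
(4,7): no bracket -> illegal
(5,4): flips 1 -> legal
(5,6): no bracket -> illegal
(6,0): flips 1 -> legal
(6,1): no bracket -> illegal
(6,2): flips 2 -> legal
(6,3): flips 2 -> legal
(6,4): flips 1 -> legal
(6,5): flips 1 -> legal
(6,6): flips 1 -> legal
W mobility = 12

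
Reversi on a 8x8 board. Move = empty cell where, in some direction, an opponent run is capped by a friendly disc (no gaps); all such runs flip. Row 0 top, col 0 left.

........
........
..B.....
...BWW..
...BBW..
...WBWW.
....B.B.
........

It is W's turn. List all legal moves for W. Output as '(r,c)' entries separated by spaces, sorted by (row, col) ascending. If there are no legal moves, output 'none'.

(1,1): flips 3 -> legal
(1,2): no bracket -> illegal
(1,3): no bracket -> illegal
(2,1): no bracket -> illegal
(2,3): flips 2 -> legal
(2,4): no bracket -> illegal
(3,1): no bracket -> illegal
(3,2): flips 1 -> legal
(4,2): flips 2 -> legal
(5,2): flips 1 -> legal
(5,7): no bracket -> illegal
(6,3): flips 1 -> legal
(6,5): no bracket -> illegal
(6,7): no bracket -> illegal
(7,3): flips 1 -> legal
(7,4): flips 3 -> legal
(7,5): flips 1 -> legal
(7,6): flips 1 -> legal
(7,7): flips 1 -> legal

Answer: (1,1) (2,3) (3,2) (4,2) (5,2) (6,3) (7,3) (7,4) (7,5) (7,6) (7,7)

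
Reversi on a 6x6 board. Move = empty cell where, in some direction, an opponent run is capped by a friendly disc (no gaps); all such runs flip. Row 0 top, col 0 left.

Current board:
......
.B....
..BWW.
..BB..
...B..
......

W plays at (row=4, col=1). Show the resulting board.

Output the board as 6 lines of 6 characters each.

Place W at (4,1); scan 8 dirs for brackets.
Dir NW: first cell '.' (not opp) -> no flip
Dir N: first cell '.' (not opp) -> no flip
Dir NE: opp run (3,2) capped by W -> flip
Dir W: first cell '.' (not opp) -> no flip
Dir E: first cell '.' (not opp) -> no flip
Dir SW: first cell '.' (not opp) -> no flip
Dir S: first cell '.' (not opp) -> no flip
Dir SE: first cell '.' (not opp) -> no flip
All flips: (3,2)

Answer: ......
.B....
..BWW.
..WB..
.W.B..
......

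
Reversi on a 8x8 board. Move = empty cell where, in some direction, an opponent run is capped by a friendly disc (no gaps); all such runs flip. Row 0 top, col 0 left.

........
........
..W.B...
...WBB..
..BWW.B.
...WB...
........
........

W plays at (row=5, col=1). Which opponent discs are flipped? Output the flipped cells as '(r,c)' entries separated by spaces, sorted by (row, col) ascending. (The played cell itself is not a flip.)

Dir NW: first cell '.' (not opp) -> no flip
Dir N: first cell '.' (not opp) -> no flip
Dir NE: opp run (4,2) capped by W -> flip
Dir W: first cell '.' (not opp) -> no flip
Dir E: first cell '.' (not opp) -> no flip
Dir SW: first cell '.' (not opp) -> no flip
Dir S: first cell '.' (not opp) -> no flip
Dir SE: first cell '.' (not opp) -> no flip

Answer: (4,2)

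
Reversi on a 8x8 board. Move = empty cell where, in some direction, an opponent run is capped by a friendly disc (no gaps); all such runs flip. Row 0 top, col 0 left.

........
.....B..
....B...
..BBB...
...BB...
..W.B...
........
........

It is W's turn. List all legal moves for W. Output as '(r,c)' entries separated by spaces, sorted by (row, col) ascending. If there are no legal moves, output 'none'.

Answer: (2,5)

Derivation:
(0,4): no bracket -> illegal
(0,5): no bracket -> illegal
(0,6): no bracket -> illegal
(1,3): no bracket -> illegal
(1,4): no bracket -> illegal
(1,6): no bracket -> illegal
(2,1): no bracket -> illegal
(2,2): no bracket -> illegal
(2,3): no bracket -> illegal
(2,5): flips 2 -> legal
(2,6): no bracket -> illegal
(3,1): no bracket -> illegal
(3,5): no bracket -> illegal
(4,1): no bracket -> illegal
(4,2): no bracket -> illegal
(4,5): no bracket -> illegal
(5,3): no bracket -> illegal
(5,5): no bracket -> illegal
(6,3): no bracket -> illegal
(6,4): no bracket -> illegal
(6,5): no bracket -> illegal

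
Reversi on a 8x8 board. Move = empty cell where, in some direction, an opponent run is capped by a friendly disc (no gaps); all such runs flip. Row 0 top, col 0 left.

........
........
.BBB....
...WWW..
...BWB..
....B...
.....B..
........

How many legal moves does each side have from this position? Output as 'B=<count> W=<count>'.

-- B to move --
(2,4): flips 2 -> legal
(2,5): flips 2 -> legal
(2,6): no bracket -> illegal
(3,2): no bracket -> illegal
(3,6): no bracket -> illegal
(4,2): no bracket -> illegal
(4,6): no bracket -> illegal
(5,3): no bracket -> illegal
(5,5): flips 2 -> legal
B mobility = 3
-- W to move --
(1,0): no bracket -> illegal
(1,1): flips 1 -> legal
(1,2): flips 1 -> legal
(1,3): flips 1 -> legal
(1,4): no bracket -> illegal
(2,0): no bracket -> illegal
(2,4): no bracket -> illegal
(3,0): no bracket -> illegal
(3,1): no bracket -> illegal
(3,2): no bracket -> illegal
(3,6): no bracket -> illegal
(4,2): flips 1 -> legal
(4,6): flips 1 -> legal
(5,2): flips 1 -> legal
(5,3): flips 1 -> legal
(5,5): flips 1 -> legal
(5,6): flips 1 -> legal
(6,3): no bracket -> illegal
(6,4): flips 1 -> legal
(6,6): no bracket -> illegal
(7,4): no bracket -> illegal
(7,5): no bracket -> illegal
(7,6): no bracket -> illegal
W mobility = 10

Answer: B=3 W=10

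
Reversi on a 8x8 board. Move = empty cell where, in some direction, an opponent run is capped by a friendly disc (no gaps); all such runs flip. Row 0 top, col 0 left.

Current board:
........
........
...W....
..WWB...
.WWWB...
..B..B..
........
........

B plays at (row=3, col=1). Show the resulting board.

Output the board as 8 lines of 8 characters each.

Answer: ........
........
...W....
.BBBB...
.WWWB...
..B..B..
........
........

Derivation:
Place B at (3,1); scan 8 dirs for brackets.
Dir NW: first cell '.' (not opp) -> no flip
Dir N: first cell '.' (not opp) -> no flip
Dir NE: first cell '.' (not opp) -> no flip
Dir W: first cell '.' (not opp) -> no flip
Dir E: opp run (3,2) (3,3) capped by B -> flip
Dir SW: first cell '.' (not opp) -> no flip
Dir S: opp run (4,1), next='.' -> no flip
Dir SE: opp run (4,2), next='.' -> no flip
All flips: (3,2) (3,3)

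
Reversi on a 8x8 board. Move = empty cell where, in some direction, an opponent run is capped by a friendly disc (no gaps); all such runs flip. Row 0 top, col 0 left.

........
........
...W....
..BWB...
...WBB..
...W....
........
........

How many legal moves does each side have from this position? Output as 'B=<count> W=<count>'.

Answer: B=7 W=8

Derivation:
-- B to move --
(1,2): flips 1 -> legal
(1,3): no bracket -> illegal
(1,4): flips 1 -> legal
(2,2): flips 1 -> legal
(2,4): no bracket -> illegal
(4,2): flips 1 -> legal
(5,2): flips 1 -> legal
(5,4): flips 1 -> legal
(6,2): flips 1 -> legal
(6,3): no bracket -> illegal
(6,4): no bracket -> illegal
B mobility = 7
-- W to move --
(2,1): flips 1 -> legal
(2,2): no bracket -> illegal
(2,4): no bracket -> illegal
(2,5): flips 1 -> legal
(3,1): flips 1 -> legal
(3,5): flips 2 -> legal
(3,6): no bracket -> illegal
(4,1): flips 1 -> legal
(4,2): no bracket -> illegal
(4,6): flips 2 -> legal
(5,4): no bracket -> illegal
(5,5): flips 1 -> legal
(5,6): flips 2 -> legal
W mobility = 8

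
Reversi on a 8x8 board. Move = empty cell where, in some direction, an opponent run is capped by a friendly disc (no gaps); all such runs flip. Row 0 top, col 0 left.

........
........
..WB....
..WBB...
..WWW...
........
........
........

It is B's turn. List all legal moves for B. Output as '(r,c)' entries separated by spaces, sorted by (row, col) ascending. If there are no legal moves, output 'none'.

(1,1): flips 1 -> legal
(1,2): no bracket -> illegal
(1,3): no bracket -> illegal
(2,1): flips 1 -> legal
(3,1): flips 1 -> legal
(3,5): no bracket -> illegal
(4,1): flips 1 -> legal
(4,5): no bracket -> illegal
(5,1): flips 1 -> legal
(5,2): flips 1 -> legal
(5,3): flips 1 -> legal
(5,4): flips 1 -> legal
(5,5): flips 1 -> legal

Answer: (1,1) (2,1) (3,1) (4,1) (5,1) (5,2) (5,3) (5,4) (5,5)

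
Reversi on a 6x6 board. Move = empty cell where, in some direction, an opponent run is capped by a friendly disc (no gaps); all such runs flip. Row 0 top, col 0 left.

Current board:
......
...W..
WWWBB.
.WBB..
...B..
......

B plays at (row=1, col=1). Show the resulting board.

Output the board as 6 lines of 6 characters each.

Answer: ......
.B.W..
WWBBB.
.WBB..
...B..
......

Derivation:
Place B at (1,1); scan 8 dirs for brackets.
Dir NW: first cell '.' (not opp) -> no flip
Dir N: first cell '.' (not opp) -> no flip
Dir NE: first cell '.' (not opp) -> no flip
Dir W: first cell '.' (not opp) -> no flip
Dir E: first cell '.' (not opp) -> no flip
Dir SW: opp run (2,0), next=edge -> no flip
Dir S: opp run (2,1) (3,1), next='.' -> no flip
Dir SE: opp run (2,2) capped by B -> flip
All flips: (2,2)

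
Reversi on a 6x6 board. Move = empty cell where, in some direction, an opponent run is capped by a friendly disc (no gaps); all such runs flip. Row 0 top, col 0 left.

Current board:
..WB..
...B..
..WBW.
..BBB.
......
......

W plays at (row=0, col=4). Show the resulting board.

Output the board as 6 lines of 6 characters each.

Place W at (0,4); scan 8 dirs for brackets.
Dir NW: edge -> no flip
Dir N: edge -> no flip
Dir NE: edge -> no flip
Dir W: opp run (0,3) capped by W -> flip
Dir E: first cell '.' (not opp) -> no flip
Dir SW: opp run (1,3) capped by W -> flip
Dir S: first cell '.' (not opp) -> no flip
Dir SE: first cell '.' (not opp) -> no flip
All flips: (0,3) (1,3)

Answer: ..WWW.
...W..
..WBW.
..BBB.
......
......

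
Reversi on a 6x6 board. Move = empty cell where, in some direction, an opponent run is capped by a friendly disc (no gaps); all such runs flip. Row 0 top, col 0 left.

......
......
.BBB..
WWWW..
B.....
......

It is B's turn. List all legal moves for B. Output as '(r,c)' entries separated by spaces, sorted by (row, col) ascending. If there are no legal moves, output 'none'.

Answer: (2,0) (4,1) (4,2) (4,3) (4,4)

Derivation:
(2,0): flips 1 -> legal
(2,4): no bracket -> illegal
(3,4): no bracket -> illegal
(4,1): flips 2 -> legal
(4,2): flips 1 -> legal
(4,3): flips 2 -> legal
(4,4): flips 1 -> legal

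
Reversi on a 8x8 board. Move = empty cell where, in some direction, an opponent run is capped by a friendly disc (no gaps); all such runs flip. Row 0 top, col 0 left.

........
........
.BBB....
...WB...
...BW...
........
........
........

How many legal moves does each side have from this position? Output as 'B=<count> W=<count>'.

-- B to move --
(2,4): no bracket -> illegal
(3,2): flips 1 -> legal
(3,5): no bracket -> illegal
(4,2): no bracket -> illegal
(4,5): flips 1 -> legal
(5,3): no bracket -> illegal
(5,4): flips 1 -> legal
(5,5): flips 2 -> legal
B mobility = 4
-- W to move --
(1,0): no bracket -> illegal
(1,1): flips 1 -> legal
(1,2): no bracket -> illegal
(1,3): flips 1 -> legal
(1,4): no bracket -> illegal
(2,0): no bracket -> illegal
(2,4): flips 1 -> legal
(2,5): no bracket -> illegal
(3,0): no bracket -> illegal
(3,1): no bracket -> illegal
(3,2): no bracket -> illegal
(3,5): flips 1 -> legal
(4,2): flips 1 -> legal
(4,5): no bracket -> illegal
(5,2): no bracket -> illegal
(5,3): flips 1 -> legal
(5,4): no bracket -> illegal
W mobility = 6

Answer: B=4 W=6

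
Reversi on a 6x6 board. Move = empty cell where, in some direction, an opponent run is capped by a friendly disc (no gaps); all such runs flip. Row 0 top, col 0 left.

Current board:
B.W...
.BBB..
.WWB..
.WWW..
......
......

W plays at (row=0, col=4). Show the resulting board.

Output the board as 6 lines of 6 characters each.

Answer: B.W.W.
.BBW..
.WWB..
.WWW..
......
......

Derivation:
Place W at (0,4); scan 8 dirs for brackets.
Dir NW: edge -> no flip
Dir N: edge -> no flip
Dir NE: edge -> no flip
Dir W: first cell '.' (not opp) -> no flip
Dir E: first cell '.' (not opp) -> no flip
Dir SW: opp run (1,3) capped by W -> flip
Dir S: first cell '.' (not opp) -> no flip
Dir SE: first cell '.' (not opp) -> no flip
All flips: (1,3)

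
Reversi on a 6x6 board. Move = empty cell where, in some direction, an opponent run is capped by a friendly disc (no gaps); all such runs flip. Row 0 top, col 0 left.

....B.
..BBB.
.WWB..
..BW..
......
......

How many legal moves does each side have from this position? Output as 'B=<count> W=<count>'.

Answer: B=6 W=6

Derivation:
-- B to move --
(1,0): flips 1 -> legal
(1,1): no bracket -> illegal
(2,0): flips 2 -> legal
(2,4): no bracket -> illegal
(3,0): flips 1 -> legal
(3,1): flips 1 -> legal
(3,4): flips 1 -> legal
(4,2): no bracket -> illegal
(4,3): flips 1 -> legal
(4,4): no bracket -> illegal
B mobility = 6
-- W to move --
(0,1): no bracket -> illegal
(0,2): flips 1 -> legal
(0,3): flips 3 -> legal
(0,5): no bracket -> illegal
(1,1): no bracket -> illegal
(1,5): no bracket -> illegal
(2,4): flips 1 -> legal
(2,5): no bracket -> illegal
(3,1): flips 1 -> legal
(3,4): no bracket -> illegal
(4,1): no bracket -> illegal
(4,2): flips 1 -> legal
(4,3): flips 1 -> legal
W mobility = 6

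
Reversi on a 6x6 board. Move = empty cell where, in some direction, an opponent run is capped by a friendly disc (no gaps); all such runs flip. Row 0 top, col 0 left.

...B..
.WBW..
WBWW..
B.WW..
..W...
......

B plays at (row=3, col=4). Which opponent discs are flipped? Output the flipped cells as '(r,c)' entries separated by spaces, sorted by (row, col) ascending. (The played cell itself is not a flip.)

Answer: (2,3)

Derivation:
Dir NW: opp run (2,3) capped by B -> flip
Dir N: first cell '.' (not opp) -> no flip
Dir NE: first cell '.' (not opp) -> no flip
Dir W: opp run (3,3) (3,2), next='.' -> no flip
Dir E: first cell '.' (not opp) -> no flip
Dir SW: first cell '.' (not opp) -> no flip
Dir S: first cell '.' (not opp) -> no flip
Dir SE: first cell '.' (not opp) -> no flip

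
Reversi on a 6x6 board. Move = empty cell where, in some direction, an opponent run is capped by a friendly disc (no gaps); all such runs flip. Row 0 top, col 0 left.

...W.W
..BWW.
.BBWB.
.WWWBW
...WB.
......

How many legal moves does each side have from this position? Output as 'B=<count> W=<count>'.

Answer: B=9 W=12

Derivation:
-- B to move --
(0,2): flips 1 -> legal
(0,4): flips 2 -> legal
(1,5): flips 2 -> legal
(2,0): no bracket -> illegal
(2,5): no bracket -> illegal
(3,0): flips 3 -> legal
(4,0): flips 1 -> legal
(4,1): flips 1 -> legal
(4,2): flips 3 -> legal
(4,5): no bracket -> illegal
(5,2): flips 1 -> legal
(5,3): no bracket -> illegal
(5,4): flips 2 -> legal
B mobility = 9
-- W to move --
(0,1): flips 1 -> legal
(0,2): flips 2 -> legal
(1,0): flips 1 -> legal
(1,1): flips 3 -> legal
(1,5): flips 1 -> legal
(2,0): flips 2 -> legal
(2,5): flips 2 -> legal
(3,0): flips 2 -> legal
(4,5): flips 2 -> legal
(5,3): flips 1 -> legal
(5,4): flips 3 -> legal
(5,5): flips 1 -> legal
W mobility = 12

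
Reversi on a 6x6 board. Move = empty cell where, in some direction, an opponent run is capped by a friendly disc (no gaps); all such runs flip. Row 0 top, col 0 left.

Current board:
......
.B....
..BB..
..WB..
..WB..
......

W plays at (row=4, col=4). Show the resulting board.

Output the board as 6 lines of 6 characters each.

Place W at (4,4); scan 8 dirs for brackets.
Dir NW: opp run (3,3) (2,2) (1,1), next='.' -> no flip
Dir N: first cell '.' (not opp) -> no flip
Dir NE: first cell '.' (not opp) -> no flip
Dir W: opp run (4,3) capped by W -> flip
Dir E: first cell '.' (not opp) -> no flip
Dir SW: first cell '.' (not opp) -> no flip
Dir S: first cell '.' (not opp) -> no flip
Dir SE: first cell '.' (not opp) -> no flip
All flips: (4,3)

Answer: ......
.B....
..BB..
..WB..
..WWW.
......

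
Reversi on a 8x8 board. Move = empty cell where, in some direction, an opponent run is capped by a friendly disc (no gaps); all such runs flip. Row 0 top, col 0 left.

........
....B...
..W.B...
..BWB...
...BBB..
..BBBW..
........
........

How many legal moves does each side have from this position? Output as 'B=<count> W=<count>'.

-- B to move --
(1,1): flips 2 -> legal
(1,2): flips 1 -> legal
(1,3): no bracket -> illegal
(2,1): no bracket -> illegal
(2,3): flips 1 -> legal
(3,1): no bracket -> illegal
(4,2): flips 1 -> legal
(4,6): no bracket -> illegal
(5,6): flips 1 -> legal
(6,4): no bracket -> illegal
(6,5): flips 1 -> legal
(6,6): flips 1 -> legal
B mobility = 7
-- W to move --
(0,3): no bracket -> illegal
(0,4): no bracket -> illegal
(0,5): no bracket -> illegal
(1,3): no bracket -> illegal
(1,5): flips 1 -> legal
(2,1): no bracket -> illegal
(2,3): no bracket -> illegal
(2,5): no bracket -> illegal
(3,1): flips 1 -> legal
(3,5): flips 2 -> legal
(3,6): no bracket -> illegal
(4,1): no bracket -> illegal
(4,2): flips 1 -> legal
(4,6): no bracket -> illegal
(5,1): flips 3 -> legal
(5,6): no bracket -> illegal
(6,1): no bracket -> illegal
(6,2): no bracket -> illegal
(6,3): flips 2 -> legal
(6,4): no bracket -> illegal
(6,5): no bracket -> illegal
W mobility = 6

Answer: B=7 W=6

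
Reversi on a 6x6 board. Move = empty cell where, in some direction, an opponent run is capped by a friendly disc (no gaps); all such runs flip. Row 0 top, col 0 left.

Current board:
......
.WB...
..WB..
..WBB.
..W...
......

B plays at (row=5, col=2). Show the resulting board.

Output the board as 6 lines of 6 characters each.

Place B at (5,2); scan 8 dirs for brackets.
Dir NW: first cell '.' (not opp) -> no flip
Dir N: opp run (4,2) (3,2) (2,2) capped by B -> flip
Dir NE: first cell '.' (not opp) -> no flip
Dir W: first cell '.' (not opp) -> no flip
Dir E: first cell '.' (not opp) -> no flip
Dir SW: edge -> no flip
Dir S: edge -> no flip
Dir SE: edge -> no flip
All flips: (2,2) (3,2) (4,2)

Answer: ......
.WB...
..BB..
..BBB.
..B...
..B...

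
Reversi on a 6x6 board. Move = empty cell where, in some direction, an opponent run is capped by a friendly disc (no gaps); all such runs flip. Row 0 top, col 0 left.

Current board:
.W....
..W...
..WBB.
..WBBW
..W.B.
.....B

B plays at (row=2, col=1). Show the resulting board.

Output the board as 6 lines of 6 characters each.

Answer: .W....
..W...
.BBBB.
..WBBW
..W.B.
.....B

Derivation:
Place B at (2,1); scan 8 dirs for brackets.
Dir NW: first cell '.' (not opp) -> no flip
Dir N: first cell '.' (not opp) -> no flip
Dir NE: opp run (1,2), next='.' -> no flip
Dir W: first cell '.' (not opp) -> no flip
Dir E: opp run (2,2) capped by B -> flip
Dir SW: first cell '.' (not opp) -> no flip
Dir S: first cell '.' (not opp) -> no flip
Dir SE: opp run (3,2), next='.' -> no flip
All flips: (2,2)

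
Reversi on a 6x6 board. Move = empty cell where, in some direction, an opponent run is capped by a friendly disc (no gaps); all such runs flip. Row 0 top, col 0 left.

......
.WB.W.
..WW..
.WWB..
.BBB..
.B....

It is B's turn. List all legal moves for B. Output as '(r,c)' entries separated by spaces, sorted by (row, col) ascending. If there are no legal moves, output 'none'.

(0,0): flips 2 -> legal
(0,1): no bracket -> illegal
(0,2): no bracket -> illegal
(0,3): no bracket -> illegal
(0,4): no bracket -> illegal
(0,5): flips 3 -> legal
(1,0): flips 1 -> legal
(1,3): flips 1 -> legal
(1,5): no bracket -> illegal
(2,0): flips 1 -> legal
(2,1): flips 2 -> legal
(2,4): no bracket -> illegal
(2,5): no bracket -> illegal
(3,0): flips 2 -> legal
(3,4): flips 1 -> legal
(4,0): no bracket -> illegal

Answer: (0,0) (0,5) (1,0) (1,3) (2,0) (2,1) (3,0) (3,4)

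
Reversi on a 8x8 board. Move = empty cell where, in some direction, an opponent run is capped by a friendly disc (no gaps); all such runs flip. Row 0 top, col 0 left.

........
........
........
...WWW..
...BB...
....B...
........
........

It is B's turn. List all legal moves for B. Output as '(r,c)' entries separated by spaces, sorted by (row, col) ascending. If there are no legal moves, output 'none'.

(2,2): flips 1 -> legal
(2,3): flips 1 -> legal
(2,4): flips 1 -> legal
(2,5): flips 1 -> legal
(2,6): flips 1 -> legal
(3,2): no bracket -> illegal
(3,6): no bracket -> illegal
(4,2): no bracket -> illegal
(4,5): no bracket -> illegal
(4,6): no bracket -> illegal

Answer: (2,2) (2,3) (2,4) (2,5) (2,6)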